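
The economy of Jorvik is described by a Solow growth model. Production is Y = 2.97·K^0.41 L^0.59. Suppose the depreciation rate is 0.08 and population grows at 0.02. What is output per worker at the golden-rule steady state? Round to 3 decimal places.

y_gold ≈ 16.870

The effective depreciation rate is n + δ = 0.02 + 0.08 = 0.1.
Golden rule sets MPK = n+δ: 0.41·2.97·k^(0.41−1) = 0.1, so k_gold = (0.41·2.97/0.1)^(1/0.59) ≈ 69.1670.
Output: y_gold = 2.97·k_gold^0.41 = 2.97·69.1670^0.41 ≈ 16.8700.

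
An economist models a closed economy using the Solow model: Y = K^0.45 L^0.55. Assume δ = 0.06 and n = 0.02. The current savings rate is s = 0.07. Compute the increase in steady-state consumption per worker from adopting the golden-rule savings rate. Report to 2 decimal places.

Δc ≈ 1.43

The effective depreciation rate is n + δ = 0.02 + 0.06 = 0.08.
Current steady state (s = 0.07): k* = (0.07/0.08)^(1/0.55) ≈ 0.7844, y* = 0.7844^0.45 ≈ 0.8965, c* = (1−0.07)·0.8965 ≈ 0.8337.
Maximizing c = f(k) − (n+δ)·k gives f'(k) = n+δ, i.e. 0.45·k^(0.45−1) = 0.08, so k_gold = (0.45/0.08)^(1/0.55) ≈ 23.1132.
y_gold = 23.1132^0.45 ≈ 4.1090, c_gold = y_gold − 0.08·k_gold ≈ 2.2600.
Gain: Δc = 2.2600 − 0.8337 ≈ 1.4262.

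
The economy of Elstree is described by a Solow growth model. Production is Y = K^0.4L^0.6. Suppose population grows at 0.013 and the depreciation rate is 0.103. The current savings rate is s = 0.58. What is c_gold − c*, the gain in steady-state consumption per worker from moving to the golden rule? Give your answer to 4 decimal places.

n + δ = 0.013 + 0.103 = 0.116.
Current steady state (s = 0.58): k* = (0.58/0.116)^(1/0.6) ≈ 14.6201, y* = 14.6201^0.4 ≈ 2.9240, c* = (1−0.58)·2.9240 ≈ 1.2281.
Maximizing c = f(k) − (n+δ)·k gives f'(k) = n+δ, i.e. 0.4·k^(0.4−1) = 0.116, so k_gold = (0.4/0.116)^(1/0.6) ≈ 7.8705.
y_gold = 7.8705^0.4 ≈ 2.2825, c_gold = y_gold − 0.116·k_gold ≈ 1.3695.
Gain: Δc = 1.3695 − 1.2281 ≈ 0.1414.

Δc ≈ 0.1414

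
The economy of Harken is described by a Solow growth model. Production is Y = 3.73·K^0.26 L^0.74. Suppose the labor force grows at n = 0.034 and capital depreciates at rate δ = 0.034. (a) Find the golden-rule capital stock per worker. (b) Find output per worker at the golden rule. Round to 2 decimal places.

(a) k_gold ≈ 36.28; (b) y_gold ≈ 9.49

n + δ = 0.034 + 0.034 = 0.068.
At the golden rule the marginal product of capital equals n+δ: 0.26·3.73·k^(0.26−1) = 0.068. Solving, k_gold = (0.26·3.73/0.068)^(1/0.74) ≈ 36.2822.
y_gold = 3.73·36.2822^0.26 ≈ 9.4892.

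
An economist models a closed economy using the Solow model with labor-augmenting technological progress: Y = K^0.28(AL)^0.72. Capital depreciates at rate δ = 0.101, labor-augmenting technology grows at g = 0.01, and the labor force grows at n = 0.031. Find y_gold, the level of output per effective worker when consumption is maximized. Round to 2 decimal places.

The effective depreciation rate is n + g + δ = 0.031 + 0.01 + 0.101 = 0.142.
At the golden rule the marginal product of capital equals n+g+δ: 0.28·k^(0.28−1) = 0.142. Solving, k_gold = (0.28/0.142)^(1/0.72) ≈ 2.5677.
Output: y_gold = k_gold^0.28 = 2.5677^0.28 ≈ 1.3022.

y_gold ≈ 1.30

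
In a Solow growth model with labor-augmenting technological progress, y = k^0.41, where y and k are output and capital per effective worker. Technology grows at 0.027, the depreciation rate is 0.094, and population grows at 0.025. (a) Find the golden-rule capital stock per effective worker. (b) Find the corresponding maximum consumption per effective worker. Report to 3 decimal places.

n + g + δ = 0.025 + 0.027 + 0.094 = 0.146.
Golden rule sets MPK = n+g+δ: 0.41·k^(0.41−1) = 0.146, so k_gold = (0.41/0.146)^(1/0.59) ≈ 5.7551.
y_gold = 5.7551^0.41 ≈ 2.0494; c_gold = y_gold − 0.146·k_gold ≈ 1.2091.

(a) k_gold ≈ 5.755; (b) c_gold ≈ 1.209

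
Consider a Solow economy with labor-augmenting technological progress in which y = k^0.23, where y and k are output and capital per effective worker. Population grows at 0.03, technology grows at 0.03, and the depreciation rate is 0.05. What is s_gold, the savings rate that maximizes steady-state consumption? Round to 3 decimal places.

s_gold = 0.230

Capital per effective worker breaks even when investment replaces (n + g + δ)·k; here n + g + δ = 0.11.
At the golden rule MPK = n+g+δ, and in any Cobb-Douglas steady state s = (n+g+δ)·k/y = MPK·k/y = capital's share 0.23.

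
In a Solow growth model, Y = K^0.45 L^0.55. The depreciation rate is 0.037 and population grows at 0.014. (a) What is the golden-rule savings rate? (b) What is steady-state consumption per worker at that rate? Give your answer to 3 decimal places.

(a) s_gold = 0.450; (b) c_gold ≈ 3.266

n + δ = 0.014 + 0.037 = 0.051.
For Cobb-Douglas, s_gold equals capital's share: s_gold = 0.45.
Setting f'(k) = n+δ gives 0.45·k^(0.45−1) = 0.051, hence k_gold = (0.45/0.051)^(1/0.55) ≈ 52.4022.
y_gold = 52.4022^0.45 ≈ 5.9389; c_gold = (1−0.45)·y_gold ≈ 3.2664.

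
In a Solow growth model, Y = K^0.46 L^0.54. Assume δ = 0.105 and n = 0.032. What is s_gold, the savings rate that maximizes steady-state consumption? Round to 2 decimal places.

s_gold = 0.46

Capital per worker breaks even when investment replaces (n + δ)·k; here n + δ = 0.137.
At the golden rule MPK = n+δ, and in any Cobb-Douglas steady state s = (n+δ)·k/y = MPK·k/y = capital's share 0.46.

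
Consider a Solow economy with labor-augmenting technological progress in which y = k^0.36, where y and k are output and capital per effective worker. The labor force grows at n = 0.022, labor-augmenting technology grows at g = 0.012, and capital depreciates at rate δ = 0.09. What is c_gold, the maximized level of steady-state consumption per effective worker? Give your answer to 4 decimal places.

The effective depreciation rate is n + g + δ = 0.022 + 0.012 + 0.09 = 0.124.
Maximizing c = f(k) − (n+g+δ)·k gives f'(k) = n+g+δ, i.e. 0.36·k^(0.36−1) = 0.124, so k_gold = (0.36/0.124)^(1/0.64) ≈ 5.2875.
y_gold = 5.2875^0.36 ≈ 1.8213.
c_gold = y_gold − (n+g+δ)·k_gold = 1.8213 − 0.124·5.2875 ≈ 1.1656.

c_gold ≈ 1.1656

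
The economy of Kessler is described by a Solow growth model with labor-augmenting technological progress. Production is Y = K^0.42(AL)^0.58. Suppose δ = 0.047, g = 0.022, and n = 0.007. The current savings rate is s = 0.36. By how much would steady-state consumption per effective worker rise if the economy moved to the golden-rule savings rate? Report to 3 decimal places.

Capital per effective worker breaks even when investment replaces (n + g + δ)·k; here n + g + δ = 0.076.
Current steady state (s = 0.36): k* = (0.36/0.076)^(1/0.58) ≈ 14.6095, y* = 14.6095^0.42 ≈ 3.0842, c* = (1−0.36)·3.0842 ≈ 1.9739.
Maximizing c = f(k) − (n+g+δ)·k gives f'(k) = n+g+δ, i.e. 0.42·k^(0.42−1) = 0.076, so k_gold = (0.42/0.076)^(1/0.58) ≈ 19.0573.
y_gold = 19.0573^0.42 ≈ 3.4485, c_gold = y_gold − 0.076·k_gold ≈ 2.0001.
Gain: Δc = 2.0001 − 1.9739 ≈ 0.0262.

Δc ≈ 0.026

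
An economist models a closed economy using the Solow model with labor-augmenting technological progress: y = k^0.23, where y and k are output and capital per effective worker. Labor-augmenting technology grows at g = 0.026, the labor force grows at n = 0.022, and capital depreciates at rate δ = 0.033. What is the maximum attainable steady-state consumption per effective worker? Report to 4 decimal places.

n + g + δ = 0.022 + 0.026 + 0.033 = 0.081.
Golden rule sets MPK = n+g+δ: 0.23·k^(0.23−1) = 0.081, so k_gold = (0.23/0.081)^(1/0.77) ≈ 3.8782.
y_gold = 3.8782^0.23 ≈ 1.3658.
c_gold = y_gold − (n+g+δ)·k_gold = 1.3658 − 0.081·3.8782 ≈ 1.0517.

c_gold ≈ 1.0517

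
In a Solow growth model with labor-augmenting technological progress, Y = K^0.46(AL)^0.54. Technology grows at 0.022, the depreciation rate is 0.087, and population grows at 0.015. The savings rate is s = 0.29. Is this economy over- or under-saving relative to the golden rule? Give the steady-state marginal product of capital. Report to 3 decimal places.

under-saving; MPK ≈ 0.197

Break-even investment rate: n + g + δ = 0.015 + 0.022 + 0.087 = 0.124.
Steady-state k*: s·k^0.46 = 0.124·k gives k* = (0.29/0.124)^(1/0.54) ≈ 4.8227.
MPK = 0.46·4.8227^(-0.54) ≈ 0.1967.
MPK > n+g+δ = 0.124, so the economy is dynamically efficient (under-saving).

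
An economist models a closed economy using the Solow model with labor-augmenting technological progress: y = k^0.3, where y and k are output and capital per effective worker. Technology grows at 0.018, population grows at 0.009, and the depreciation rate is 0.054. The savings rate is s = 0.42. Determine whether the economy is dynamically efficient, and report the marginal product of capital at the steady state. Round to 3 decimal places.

dynamically inefficient; MPK ≈ 0.058

The effective depreciation rate is n + g + δ = 0.009 + 0.018 + 0.054 = 0.081.
Steady-state k*: s·k^0.3 = 0.081·k gives k* = (0.42/0.081)^(1/0.7) ≈ 10.4976.
MPK = 0.3·10.4976^(-0.7) ≈ 0.0579.
MPK < n+g+δ = 0.081, so the economy is dynamically inefficient (over-saving).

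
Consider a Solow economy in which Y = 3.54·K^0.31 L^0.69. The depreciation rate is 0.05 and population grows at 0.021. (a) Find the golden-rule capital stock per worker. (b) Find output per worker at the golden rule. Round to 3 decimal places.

(a) k_gold ≈ 52.886; (b) y_gold ≈ 12.113

Capital per worker breaks even when investment replaces (n + δ)·k; here n + δ = 0.071.
Maximizing c = f(k) − (n+δ)·k gives f'(k) = n+δ, i.e. 0.31·3.54·k^(0.31−1) = 0.071, so k_gold = (0.31·3.54/0.071)^(1/0.69) ≈ 52.8863.
y_gold = 3.54·52.8863^0.31 ≈ 12.1127.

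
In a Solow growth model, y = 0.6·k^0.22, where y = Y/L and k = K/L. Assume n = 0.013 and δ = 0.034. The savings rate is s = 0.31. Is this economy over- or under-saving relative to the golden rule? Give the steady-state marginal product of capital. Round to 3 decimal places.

over-saving; MPK ≈ 0.033

Capital per worker breaks even when investment replaces (n + δ)·k; here n + δ = 0.047.
Steady-state k*: s·A·k^0.22 = 0.047·k gives k* = (0.31·0.6/0.047)^(1/0.78) ≈ 5.8333.
MPK = 0.22·0.6·5.8333^(-0.78) ≈ 0.0334.
MPK < n+δ = 0.047, so the economy is dynamically inefficient (over-saving).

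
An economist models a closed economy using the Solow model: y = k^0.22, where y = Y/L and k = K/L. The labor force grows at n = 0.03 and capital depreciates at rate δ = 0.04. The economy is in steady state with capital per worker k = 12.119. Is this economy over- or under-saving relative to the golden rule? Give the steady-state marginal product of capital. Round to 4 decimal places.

Capital per worker breaks even when investment replaces (n + δ)·k; here n + δ = 0.07.
MPK = 0.22·k^(0.22−1) = 0.22·12.119^(-0.78) ≈ 0.0314.
MPK < 0.07, so the economy is dynamically inefficient (over-saving).

over-saving; MPK ≈ 0.0314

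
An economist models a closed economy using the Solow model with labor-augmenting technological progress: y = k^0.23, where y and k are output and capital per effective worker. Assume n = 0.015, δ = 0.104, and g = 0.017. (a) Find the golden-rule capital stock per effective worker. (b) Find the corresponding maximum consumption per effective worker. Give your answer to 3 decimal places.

(a) k_gold ≈ 1.979; (b) c_gold ≈ 0.901

Capital per effective worker breaks even when investment replaces (n + g + δ)·k; here n + g + δ = 0.136.
At the golden rule the marginal product of capital equals n+g+δ: 0.23·k^(0.23−1) = 0.136. Solving, k_gold = (0.23/0.136)^(1/0.77) ≈ 1.9786.
y_gold = 1.9786^0.23 ≈ 1.1699; c_gold = y_gold − 0.136·k_gold ≈ 0.9008.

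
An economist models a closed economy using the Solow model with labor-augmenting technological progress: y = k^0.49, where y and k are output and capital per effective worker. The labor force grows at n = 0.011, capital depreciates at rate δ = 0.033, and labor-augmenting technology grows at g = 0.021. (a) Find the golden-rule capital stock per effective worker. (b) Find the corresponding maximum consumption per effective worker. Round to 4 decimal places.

(a) k_gold ≈ 52.5004; (b) c_gold ≈ 3.5518

n + g + δ = 0.011 + 0.021 + 0.033 = 0.065.
Maximizing c = f(k) − (n+g+δ)·k gives f'(k) = n+g+δ, i.e. 0.49·k^(0.49−1) = 0.065, so k_gold = (0.49/0.065)^(1/0.51) ≈ 52.5004.
y_gold = 52.5004^0.49 ≈ 6.9643; c_gold = y_gold − 0.065·k_gold ≈ 3.5518.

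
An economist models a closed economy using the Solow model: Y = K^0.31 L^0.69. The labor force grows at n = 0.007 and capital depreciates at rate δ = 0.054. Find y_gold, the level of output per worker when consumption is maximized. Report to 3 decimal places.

y_gold ≈ 2.076

Capital per worker breaks even when investment replaces (n + δ)·k; here n + δ = 0.061.
Golden rule sets MPK = n+δ: 0.31·k^(0.31−1) = 0.061, so k_gold = (0.31/0.061)^(1/0.69) ≈ 10.5496.
Output: y_gold = k_gold^0.31 = 10.5496^0.31 ≈ 2.0759.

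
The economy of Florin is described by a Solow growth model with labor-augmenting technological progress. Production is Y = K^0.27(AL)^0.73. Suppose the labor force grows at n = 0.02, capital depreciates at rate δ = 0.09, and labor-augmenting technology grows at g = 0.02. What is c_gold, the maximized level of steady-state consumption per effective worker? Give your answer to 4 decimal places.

n + g + δ = 0.02 + 0.02 + 0.09 = 0.13.
At the golden rule the marginal product of capital equals n+g+δ: 0.27·k^(0.27−1) = 0.13. Solving, k_gold = (0.27/0.13)^(1/0.73) ≈ 2.7216.
y_gold = 2.7216^0.27 ≈ 1.3104.
c_gold = y_gold − (n+g+δ)·k_gold = 1.3104 − 0.13·2.7216 ≈ 0.9566.

c_gold ≈ 0.9566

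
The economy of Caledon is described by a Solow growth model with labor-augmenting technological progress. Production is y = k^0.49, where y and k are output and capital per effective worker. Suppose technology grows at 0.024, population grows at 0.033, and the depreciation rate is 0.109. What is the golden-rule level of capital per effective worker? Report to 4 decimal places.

The effective depreciation rate is n + g + δ = 0.033 + 0.024 + 0.109 = 0.166.
Setting f'(k) = n+g+δ gives 0.49·k^(0.49−1) = 0.166, hence k_gold = (0.49/0.166)^(1/0.51) ≈ 8.3511.

k_gold ≈ 8.3511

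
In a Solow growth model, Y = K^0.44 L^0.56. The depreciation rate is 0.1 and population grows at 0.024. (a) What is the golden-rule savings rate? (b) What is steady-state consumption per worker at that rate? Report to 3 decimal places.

The effective depreciation rate is n + δ = 0.024 + 0.1 = 0.124.
For Cobb-Douglas, s_gold equals capital's share: s_gold = 0.44.
Maximizing c = f(k) − (n+δ)·k gives f'(k) = n+δ, i.e. 0.44·k^(0.44−1) = 0.124, so k_gold = (0.44/0.124)^(1/0.56) ≈ 9.5984.
y_gold = 9.5984^0.44 ≈ 2.7050; c_gold = (1−0.44)·y_gold ≈ 1.5148.

(a) s_gold = 0.440; (b) c_gold ≈ 1.515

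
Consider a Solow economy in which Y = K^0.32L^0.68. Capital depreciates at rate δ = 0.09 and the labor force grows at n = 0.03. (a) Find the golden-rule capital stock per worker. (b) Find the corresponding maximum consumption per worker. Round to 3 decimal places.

n + δ = 0.03 + 0.09 = 0.12.
Golden rule sets MPK = n+δ: 0.32·k^(0.32−1) = 0.12, so k_gold = (0.32/0.12)^(1/0.68) ≈ 4.2308.
y_gold = 4.2308^0.32 ≈ 1.5866; c_gold = y_gold − 0.12·k_gold ≈ 1.0789.

(a) k_gold ≈ 4.231; (b) c_gold ≈ 1.079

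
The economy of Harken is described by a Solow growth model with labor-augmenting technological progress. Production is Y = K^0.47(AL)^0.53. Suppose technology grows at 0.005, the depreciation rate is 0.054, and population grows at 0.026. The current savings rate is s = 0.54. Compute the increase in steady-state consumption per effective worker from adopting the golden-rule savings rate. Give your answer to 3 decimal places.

Break-even investment rate: n + g + δ = 0.026 + 0.005 + 0.054 = 0.085.
Current steady state (s = 0.54): k* = (0.54/0.085)^(1/0.53) ≈ 32.7376, y* = 32.7376^0.47 ≈ 5.1531, c* = (1−0.54)·5.1531 ≈ 2.3704.
Setting f'(k) = n+g+δ gives 0.47·k^(0.47−1) = 0.085, hence k_gold = (0.47/0.085)^(1/0.53) ≈ 25.1931.
y_gold = 25.1931^0.47 ≈ 4.5562, c_gold = y_gold − 0.085·k_gold ≈ 2.4148.
Gain: Δc = 2.4148 − 2.3704 ≈ 0.0443.

Δc ≈ 0.044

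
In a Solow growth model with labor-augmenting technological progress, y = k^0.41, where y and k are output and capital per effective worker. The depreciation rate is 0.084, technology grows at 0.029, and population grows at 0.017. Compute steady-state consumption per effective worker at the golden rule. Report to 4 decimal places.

c_gold ≈ 1.3107

Break-even investment rate: n + g + δ = 0.017 + 0.029 + 0.084 = 0.13.
At the golden rule the marginal product of capital equals n+g+δ: 0.41·k^(0.41−1) = 0.13. Solving, k_gold = (0.41/0.13)^(1/0.59) ≈ 7.0064.
y_gold = 7.0064^0.41 ≈ 2.2215.
c_gold = y_gold − (n+g+δ)·k_gold = 2.2215 − 0.13·7.0064 ≈ 1.3107.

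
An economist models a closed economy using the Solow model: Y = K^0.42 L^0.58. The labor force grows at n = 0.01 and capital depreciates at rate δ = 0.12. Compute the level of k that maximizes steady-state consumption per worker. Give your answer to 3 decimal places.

n + δ = 0.01 + 0.12 = 0.13.
Golden rule sets MPK = n+δ: 0.42·k^(0.42−1) = 0.13, so k_gold = (0.42/0.13)^(1/0.58) ≈ 7.5529.

k_gold ≈ 7.553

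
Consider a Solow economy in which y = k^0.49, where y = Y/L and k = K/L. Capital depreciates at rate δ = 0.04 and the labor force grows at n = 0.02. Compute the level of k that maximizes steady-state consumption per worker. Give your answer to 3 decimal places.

k_gold ≈ 61.422

n + δ = 0.02 + 0.04 = 0.06.
Golden rule sets MPK = n+δ: 0.49·k^(0.49−1) = 0.06, so k_gold = (0.49/0.06)^(1/0.51) ≈ 61.4219.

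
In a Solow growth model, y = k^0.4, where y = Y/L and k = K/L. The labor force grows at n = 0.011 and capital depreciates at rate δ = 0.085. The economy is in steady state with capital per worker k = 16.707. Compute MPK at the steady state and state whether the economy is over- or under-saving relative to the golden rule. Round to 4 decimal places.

over-saving; MPK ≈ 0.0738

The effective depreciation rate is n + δ = 0.011 + 0.085 = 0.096.
MPK = 0.4·k^(0.4−1) = 0.4·16.707^(-0.6) ≈ 0.0738.
MPK < 0.096, so the economy is dynamically inefficient (over-saving).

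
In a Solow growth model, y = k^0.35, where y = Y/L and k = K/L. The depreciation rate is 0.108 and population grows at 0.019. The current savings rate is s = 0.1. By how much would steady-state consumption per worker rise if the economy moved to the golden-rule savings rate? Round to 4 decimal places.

Δc ≈ 0.3307

Capital per worker breaks even when investment replaces (n + δ)·k; here n + δ = 0.127.
Current steady state (s = 0.1): k* = (0.1/0.127)^(1/0.65) ≈ 0.6923, y* = 0.6923^0.35 ≈ 0.8792, c* = (1−0.1)·0.8792 ≈ 0.7913.
Maximizing c = f(k) − (n+δ)·k gives f'(k) = n+δ, i.e. 0.35·k^(0.35−1) = 0.127, so k_gold = (0.35/0.127)^(1/0.65) ≈ 4.7570.
y_gold = 4.7570^0.35 ≈ 1.7261, c_gold = y_gold − 0.127·k_gold ≈ 1.1220.
Gain: Δc = 1.1220 − 0.7913 ≈ 0.3307.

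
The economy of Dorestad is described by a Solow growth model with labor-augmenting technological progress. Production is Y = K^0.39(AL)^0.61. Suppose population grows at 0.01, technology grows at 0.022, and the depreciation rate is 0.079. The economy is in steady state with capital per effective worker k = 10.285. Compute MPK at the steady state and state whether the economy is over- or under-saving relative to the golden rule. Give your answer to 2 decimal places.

over-saving; MPK ≈ 0.09

The effective depreciation rate is n + g + δ = 0.01 + 0.022 + 0.079 = 0.111.
MPK = 0.39·k^(0.39−1) = 0.39·10.285^(-0.61) ≈ 0.0941.
MPK < 0.111, so the economy is dynamically inefficient (over-saving).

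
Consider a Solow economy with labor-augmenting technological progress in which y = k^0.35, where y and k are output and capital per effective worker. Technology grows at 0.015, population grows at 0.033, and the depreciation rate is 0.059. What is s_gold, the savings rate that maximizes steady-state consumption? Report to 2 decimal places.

s_gold = 0.35

The effective depreciation rate is n + g + δ = 0.033 + 0.015 + 0.059 = 0.107.
At the golden rule MPK = n+g+δ, and in any Cobb-Douglas steady state s = (n+g+δ)·k/y = MPK·k/y = capital's share 0.35.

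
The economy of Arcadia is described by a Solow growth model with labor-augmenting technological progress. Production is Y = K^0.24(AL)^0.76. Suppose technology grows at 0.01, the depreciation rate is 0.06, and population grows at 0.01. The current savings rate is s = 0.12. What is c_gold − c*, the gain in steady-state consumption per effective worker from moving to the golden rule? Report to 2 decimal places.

n + g + δ = 0.01 + 0.01 + 0.06 = 0.08.
Current steady state (s = 0.12): k* = (0.12/0.08)^(1/0.76) ≈ 1.7049, y* = 1.7049^0.24 ≈ 1.1366, c* = (1−0.12)·1.1366 ≈ 1.0002.
Golden rule sets MPK = n+g+δ: 0.24·k^(0.24−1) = 0.08, so k_gold = (0.24/0.08)^(1/0.76) ≈ 4.2442.
y_gold = 4.2442^0.24 ≈ 1.4147, c_gold = y_gold − 0.08·k_gold ≈ 1.0752.
Gain: Δc = 1.0752 − 1.0002 ≈ 0.0750.

Δc ≈ 0.07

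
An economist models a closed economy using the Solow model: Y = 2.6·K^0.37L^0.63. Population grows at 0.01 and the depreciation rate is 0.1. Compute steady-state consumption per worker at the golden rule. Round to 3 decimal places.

Capital per worker breaks even when investment replaces (n + δ)·k; here n + δ = 0.11.
At the golden rule the marginal product of capital equals n+δ: 0.37·2.6·k^(0.37−1) = 0.11. Solving, k_gold = (0.37·2.6/0.11)^(1/0.63) ≈ 31.2531.
y_gold = 2.6·31.2531^0.37 ≈ 9.2915.
c_gold = y_gold − (n+δ)·k_gold = 9.2915 − 0.11·31.2531 ≈ 5.8536.

c_gold ≈ 5.854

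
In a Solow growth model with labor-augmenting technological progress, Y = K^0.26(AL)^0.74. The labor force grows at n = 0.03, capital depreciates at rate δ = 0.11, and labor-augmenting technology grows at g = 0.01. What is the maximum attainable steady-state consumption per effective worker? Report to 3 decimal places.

Break-even investment rate: n + g + δ = 0.03 + 0.01 + 0.11 = 0.15.
Setting f'(k) = n+g+δ gives 0.26·k^(0.26−1) = 0.15, hence k_gold = (0.26/0.15)^(1/0.74) ≈ 2.1029.
y_gold = 2.1029^0.26 ≈ 1.2132.
c_gold = y_gold − (n+g+δ)·k_gold = 1.2132 − 0.15·2.1029 ≈ 0.8978.

c_gold ≈ 0.898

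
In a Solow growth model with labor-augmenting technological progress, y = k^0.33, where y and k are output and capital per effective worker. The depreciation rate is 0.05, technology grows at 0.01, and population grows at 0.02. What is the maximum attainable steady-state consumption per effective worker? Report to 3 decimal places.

Break-even investment rate: n + g + δ = 0.02 + 0.01 + 0.05 = 0.08.
At the golden rule the marginal product of capital equals n+g+δ: 0.33·k^(0.33−1) = 0.08. Solving, k_gold = (0.33/0.08)^(1/0.67) ≈ 8.2898.
y_gold = 8.2898^0.33 ≈ 2.0096.
c_gold = y_gold − (n+g+δ)·k_gold = 2.0096 − 0.08·8.2898 ≈ 1.3465.

c_gold ≈ 1.346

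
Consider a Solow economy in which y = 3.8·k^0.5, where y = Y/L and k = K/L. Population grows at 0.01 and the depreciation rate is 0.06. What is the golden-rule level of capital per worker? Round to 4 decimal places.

n + δ = 0.01 + 0.06 = 0.07.
Maximizing c = f(k) − (n+δ)·k gives f'(k) = n+δ, i.e. 0.5·3.8·k^(0.5−1) = 0.07, so k_gold = (0.5·3.8/0.07)^(1/0.5) ≈ 736.7347.

k_gold ≈ 736.7347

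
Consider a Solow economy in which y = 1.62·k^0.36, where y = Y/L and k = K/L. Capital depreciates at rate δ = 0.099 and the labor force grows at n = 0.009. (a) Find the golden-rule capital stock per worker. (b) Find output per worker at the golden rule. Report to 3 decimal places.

n + δ = 0.009 + 0.099 = 0.108.
Maximizing c = f(k) − (n+δ)·k gives f'(k) = n+δ, i.e. 0.36·1.62·k^(0.36−1) = 0.108, so k_gold = (0.36·1.62/0.108)^(1/0.64) ≈ 13.9433.
y_gold = 1.62·13.9433^0.36 ≈ 4.1830.

(a) k_gold ≈ 13.943; (b) y_gold ≈ 4.183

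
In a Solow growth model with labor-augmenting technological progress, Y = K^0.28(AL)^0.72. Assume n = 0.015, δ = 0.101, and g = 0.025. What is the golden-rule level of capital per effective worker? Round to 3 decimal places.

k_gold ≈ 2.593

n + g + δ = 0.015 + 0.025 + 0.101 = 0.141.
Maximizing c = f(k) − (n+g+δ)·k gives f'(k) = n+g+δ, i.e. 0.28·k^(0.28−1) = 0.141, so k_gold = (0.28/0.141)^(1/0.72) ≈ 2.5930.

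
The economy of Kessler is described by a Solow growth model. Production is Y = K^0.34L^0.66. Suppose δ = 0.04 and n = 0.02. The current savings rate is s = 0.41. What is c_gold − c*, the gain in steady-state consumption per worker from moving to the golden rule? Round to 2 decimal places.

Δc ≈ 0.03

Capital per worker breaks even when investment replaces (n + δ)·k; here n + δ = 0.06.
Current steady state (s = 0.41): k* = (0.41/0.06)^(1/0.66) ≈ 18.3906, y* = 18.3906^0.34 ≈ 2.6913, c* = (1−0.41)·2.6913 ≈ 1.5879.
Maximizing c = f(k) − (n+δ)·k gives f'(k) = n+δ, i.e. 0.34·k^(0.34−1) = 0.06, so k_gold = (0.34/0.06)^(1/0.66) ≈ 13.8486.
y_gold = 13.8486^0.34 ≈ 2.4439, c_gold = y_gold − 0.06·k_gold ≈ 1.6130.
Gain: Δc = 1.6130 − 1.5879 ≈ 0.0251.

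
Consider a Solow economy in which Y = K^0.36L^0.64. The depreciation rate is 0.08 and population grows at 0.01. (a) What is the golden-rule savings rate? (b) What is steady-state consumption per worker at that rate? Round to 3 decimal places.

(a) s_gold = 0.360; (b) c_gold ≈ 1.396

The effective depreciation rate is n + δ = 0.01 + 0.08 = 0.09.
For Cobb-Douglas, s_gold equals capital's share: s_gold = 0.36.
Maximizing c = f(k) − (n+δ)·k gives f'(k) = n+δ, i.e. 0.36·k^(0.36−1) = 0.09, so k_gold = (0.36/0.09)^(1/0.64) ≈ 8.7241.
y_gold = 8.7241^0.36 ≈ 2.1810; c_gold = (1−0.36)·y_gold ≈ 1.3958.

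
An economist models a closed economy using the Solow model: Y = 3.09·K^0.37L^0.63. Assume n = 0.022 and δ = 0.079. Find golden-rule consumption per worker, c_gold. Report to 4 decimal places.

Break-even investment rate: n + δ = 0.022 + 0.079 = 0.101.
Maximizing c = f(k) − (n+δ)·k gives f'(k) = n+δ, i.e. 0.37·3.09·k^(0.37−1) = 0.101, so k_gold = (0.37·3.09/0.101)^(1/0.63) ≈ 47.0717.
y_gold = 3.09·47.0717^0.37 ≈ 12.8493.
c_gold = y_gold − (n+δ)·k_gold = 12.8493 − 0.101·47.0717 ≈ 8.0951.

c_gold ≈ 8.0951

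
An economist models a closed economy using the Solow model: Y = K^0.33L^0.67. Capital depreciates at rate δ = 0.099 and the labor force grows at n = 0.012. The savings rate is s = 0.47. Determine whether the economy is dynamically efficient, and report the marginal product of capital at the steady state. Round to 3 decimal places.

dynamically inefficient; MPK ≈ 0.078

Break-even investment rate: n + δ = 0.012 + 0.099 = 0.111.
Steady-state k*: s·k^0.33 = 0.111·k gives k* = (0.47/0.111)^(1/0.67) ≈ 8.6196.
MPK = 0.33·8.6196^(-0.67) ≈ 0.0779.
MPK < n+δ = 0.111, so the economy is dynamically inefficient (over-saving).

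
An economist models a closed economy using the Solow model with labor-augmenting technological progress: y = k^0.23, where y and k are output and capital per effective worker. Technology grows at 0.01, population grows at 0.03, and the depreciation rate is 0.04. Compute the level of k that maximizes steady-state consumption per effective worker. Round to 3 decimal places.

n + g + δ = 0.03 + 0.01 + 0.04 = 0.08.
Maximizing c = f(k) − (n+g+δ)·k gives f'(k) = n+g+δ, i.e. 0.23·k^(0.23−1) = 0.08, so k_gold = (0.23/0.08)^(1/0.77) ≈ 3.9412.

k_gold ≈ 3.941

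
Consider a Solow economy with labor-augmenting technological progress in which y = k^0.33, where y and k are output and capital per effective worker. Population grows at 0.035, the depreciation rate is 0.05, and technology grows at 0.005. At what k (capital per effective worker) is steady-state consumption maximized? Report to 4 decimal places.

n + g + δ = 0.035 + 0.005 + 0.05 = 0.09.
Golden rule sets MPK = n+g+δ: 0.33·k^(0.33−1) = 0.09, so k_gold = (0.33/0.09)^(1/0.67) ≈ 6.9534.

k_gold ≈ 6.9534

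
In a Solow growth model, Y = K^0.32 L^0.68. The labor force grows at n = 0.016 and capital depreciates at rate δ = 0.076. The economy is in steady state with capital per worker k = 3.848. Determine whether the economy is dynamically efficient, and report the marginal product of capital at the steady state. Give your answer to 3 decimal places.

dynamically efficient; MPK ≈ 0.128

Capital per worker breaks even when investment replaces (n + δ)·k; here n + δ = 0.092.
MPK = 0.32·k^(0.32−1) = 0.32·3.848^(-0.68) ≈ 0.1280.
MPK > 0.092, so the economy is dynamically efficient (under-saving).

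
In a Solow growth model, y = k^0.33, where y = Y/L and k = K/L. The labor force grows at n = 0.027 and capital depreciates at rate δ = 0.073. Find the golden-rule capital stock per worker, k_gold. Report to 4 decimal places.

k_gold ≈ 5.9416

Capital per worker breaks even when investment replaces (n + δ)·k; here n + δ = 0.1.
Golden rule sets MPK = n+δ: 0.33·k^(0.33−1) = 0.1, so k_gold = (0.33/0.1)^(1/0.67) ≈ 5.9416.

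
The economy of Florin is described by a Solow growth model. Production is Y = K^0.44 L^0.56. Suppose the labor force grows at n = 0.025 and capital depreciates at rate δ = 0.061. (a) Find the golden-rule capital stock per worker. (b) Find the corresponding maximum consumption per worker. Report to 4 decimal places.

(a) k_gold ≈ 18.4497; (b) c_gold ≈ 2.0194

Capital per worker breaks even when investment replaces (n + δ)·k; here n + δ = 0.086.
Maximizing c = f(k) − (n+δ)·k gives f'(k) = n+δ, i.e. 0.44·k^(0.44−1) = 0.086, so k_gold = (0.44/0.086)^(1/0.56) ≈ 18.4497.
y_gold = 18.4497^0.44 ≈ 3.6061; c_gold = y_gold − 0.086·k_gold ≈ 2.0194.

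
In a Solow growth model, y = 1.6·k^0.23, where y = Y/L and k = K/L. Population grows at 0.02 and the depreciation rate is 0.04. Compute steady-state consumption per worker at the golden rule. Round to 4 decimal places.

n + δ = 0.02 + 0.04 = 0.06.
Golden rule sets MPK = n+δ: 0.23·1.6·k^(0.23−1) = 0.06, so k_gold = (0.23·1.6/0.06)^(1/0.77) ≈ 10.5434.
y_gold = 1.6·10.5434^0.23 ≈ 2.7505.
c_gold = y_gold − (n+δ)·k_gold = 2.7505 − 0.06·10.5434 ≈ 2.1179.

c_gold ≈ 2.1179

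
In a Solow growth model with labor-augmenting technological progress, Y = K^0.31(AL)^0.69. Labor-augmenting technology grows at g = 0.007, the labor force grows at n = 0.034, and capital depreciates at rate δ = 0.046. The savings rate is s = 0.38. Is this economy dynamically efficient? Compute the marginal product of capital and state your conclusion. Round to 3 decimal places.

Break-even investment rate: n + g + δ = 0.034 + 0.007 + 0.046 = 0.087.
Steady-state k*: s·k^0.31 = 0.087·k gives k* = (0.38/0.087)^(1/0.69) ≈ 8.4707.
MPK = 0.31·8.4707^(-0.69) ≈ 0.0710.
MPK < n+g+δ = 0.087, so the economy is dynamically inefficient (over-saving).

dynamically inefficient; MPK ≈ 0.071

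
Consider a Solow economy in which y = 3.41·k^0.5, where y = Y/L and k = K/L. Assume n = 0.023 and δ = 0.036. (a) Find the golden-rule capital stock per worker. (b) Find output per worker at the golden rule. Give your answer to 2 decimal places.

(a) k_gold ≈ 835.11; (b) y_gold ≈ 98.54

Capital per worker breaks even when investment replaces (n + δ)·k; here n + δ = 0.059.
Setting f'(k) = n+δ gives 0.5·3.41·k^(0.5−1) = 0.059, hence k_gold = (0.5·3.41/0.059)^(1/0.5) ≈ 835.1120.
y_gold = 3.41·835.1120^0.5 ≈ 98.5432.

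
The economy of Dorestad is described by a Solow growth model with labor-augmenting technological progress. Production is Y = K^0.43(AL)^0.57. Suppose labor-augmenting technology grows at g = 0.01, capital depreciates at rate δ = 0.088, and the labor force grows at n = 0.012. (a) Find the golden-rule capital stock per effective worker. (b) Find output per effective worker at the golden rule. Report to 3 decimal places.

The effective depreciation rate is n + g + δ = 0.012 + 0.01 + 0.088 = 0.11.
Golden rule sets MPK = n+g+δ: 0.43·k^(0.43−1) = 0.11, so k_gold = (0.43/0.11)^(1/0.57) ≈ 10.9328.
y_gold = 10.9328^0.43 ≈ 2.7968.

(a) k_gold ≈ 10.933; (b) y_gold ≈ 2.797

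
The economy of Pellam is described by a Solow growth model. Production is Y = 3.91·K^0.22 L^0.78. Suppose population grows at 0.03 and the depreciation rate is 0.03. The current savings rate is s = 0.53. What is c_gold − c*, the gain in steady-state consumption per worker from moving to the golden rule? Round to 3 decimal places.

Δc ≈ 1.473

Capital per worker breaks even when investment replaces (n + δ)·k; here n + δ = 0.06.
Current steady state (s = 0.53): k* = (0.53·3.91/0.06)^(1/0.78) ≈ 93.7953, y* = 3.91·93.7953^0.22 ≈ 10.6183, c* = (1−0.53)·10.6183 ≈ 4.9906.
Setting f'(k) = n+δ gives 0.22·3.91·k^(0.22−1) = 0.06, hence k_gold = (0.22·3.91/0.06)^(1/0.78) ≈ 30.3827.
y_gold = 3.91·30.3827^0.22 ≈ 8.2862, c_gold = y_gold − 0.06·k_gold ≈ 6.4632.
Gain: Δc = 6.4632 − 4.9906 ≈ 1.4726.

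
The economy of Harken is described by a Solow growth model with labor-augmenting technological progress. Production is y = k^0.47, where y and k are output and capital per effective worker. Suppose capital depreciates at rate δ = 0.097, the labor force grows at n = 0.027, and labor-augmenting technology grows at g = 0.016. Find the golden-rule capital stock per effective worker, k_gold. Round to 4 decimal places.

n + g + δ = 0.027 + 0.016 + 0.097 = 0.14.
At the golden rule the marginal product of capital equals n+g+δ: 0.47·k^(0.47−1) = 0.14. Solving, k_gold = (0.47/0.14)^(1/0.53) ≈ 9.8264.

k_gold ≈ 9.8264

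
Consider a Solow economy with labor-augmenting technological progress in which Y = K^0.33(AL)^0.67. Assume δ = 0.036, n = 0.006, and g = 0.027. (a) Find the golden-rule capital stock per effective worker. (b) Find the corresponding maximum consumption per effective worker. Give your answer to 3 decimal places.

n + g + δ = 0.006 + 0.027 + 0.036 = 0.069.
Maximizing c = f(k) − (n+g+δ)·k gives f'(k) = n+g+δ, i.e. 0.33·k^(0.33−1) = 0.069, so k_gold = (0.33/0.069)^(1/0.67) ≈ 10.3377.
y_gold = 10.3377^0.33 ≈ 2.1615; c_gold = y_gold − 0.069·k_gold ≈ 1.4482.

(a) k_gold ≈ 10.338; (b) c_gold ≈ 1.448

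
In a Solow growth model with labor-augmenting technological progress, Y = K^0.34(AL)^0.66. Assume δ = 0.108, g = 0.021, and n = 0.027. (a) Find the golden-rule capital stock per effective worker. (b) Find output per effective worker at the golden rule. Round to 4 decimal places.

n + g + δ = 0.027 + 0.021 + 0.108 = 0.156.
Golden rule sets MPK = n+g+δ: 0.34·k^(0.34−1) = 0.156, so k_gold = (0.34/0.156)^(1/0.66) ≈ 3.2558.
y_gold = 3.2558^0.34 ≈ 1.4938.

(a) k_gold ≈ 3.2558; (b) y_gold ≈ 1.4938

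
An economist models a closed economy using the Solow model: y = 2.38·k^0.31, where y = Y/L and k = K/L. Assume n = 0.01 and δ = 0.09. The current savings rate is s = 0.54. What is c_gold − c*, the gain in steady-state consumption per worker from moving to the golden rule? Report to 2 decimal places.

Capital per worker breaks even when investment replaces (n + δ)·k; here n + δ = 0.1.
Current steady state (s = 0.54): k* = (0.54·2.38/0.1)^(1/0.69) ≈ 40.4766, y* = 2.38·40.4766^0.31 ≈ 7.4957, c* = (1−0.54)·7.4957 ≈ 3.4480.
At the golden rule the marginal product of capital equals n+δ: 0.31·2.38·k^(0.31−1) = 0.1. Solving, k_gold = (0.31·2.38/0.1)^(1/0.69) ≈ 18.1085.
y_gold = 2.38·18.1085^0.31 ≈ 5.8414, c_gold = y_gold − 0.1·k_gold ≈ 4.0306.
Gain: Δc = 4.0306 − 3.4480 ≈ 0.5826.

Δc ≈ 0.58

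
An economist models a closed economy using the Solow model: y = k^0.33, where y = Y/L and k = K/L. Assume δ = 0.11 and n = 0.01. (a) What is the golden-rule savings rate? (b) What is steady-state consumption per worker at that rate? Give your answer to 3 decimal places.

The effective depreciation rate is n + δ = 0.01 + 0.11 = 0.12.
For Cobb-Douglas, s_gold equals capital's share: s_gold = 0.33.
At the golden rule the marginal product of capital equals n+δ: 0.33·k^(0.33−1) = 0.12. Solving, k_gold = (0.33/0.12)^(1/0.67) ≈ 4.5261.
y_gold = 4.5261^0.33 ≈ 1.6458; c_gold = (1−0.33)·y_gold ≈ 1.1027.

(a) s_gold = 0.330; (b) c_gold ≈ 1.103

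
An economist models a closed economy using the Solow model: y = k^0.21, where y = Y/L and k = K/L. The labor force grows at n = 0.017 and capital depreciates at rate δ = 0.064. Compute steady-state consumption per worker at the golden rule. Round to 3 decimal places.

n + δ = 0.017 + 0.064 = 0.081.
Maximizing c = f(k) − (n+δ)·k gives f'(k) = n+δ, i.e. 0.21·k^(0.21−1) = 0.081, so k_gold = (0.21/0.081)^(1/0.79) ≈ 3.3398.
y_gold = 3.3398^0.21 ≈ 1.2882.
c_gold = y_gold − (n+δ)·k_gold = 1.2882 − 0.081·3.3398 ≈ 1.0177.

c_gold ≈ 1.018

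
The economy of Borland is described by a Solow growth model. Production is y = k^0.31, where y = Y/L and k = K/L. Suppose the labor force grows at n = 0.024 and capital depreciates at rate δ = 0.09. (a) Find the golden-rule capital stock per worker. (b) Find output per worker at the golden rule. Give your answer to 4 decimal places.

(a) k_gold ≈ 4.2623; (b) y_gold ≈ 1.5674

n + δ = 0.024 + 0.09 = 0.114.
Maximizing c = f(k) − (n+δ)·k gives f'(k) = n+δ, i.e. 0.31·k^(0.31−1) = 0.114, so k_gold = (0.31/0.114)^(1/0.69) ≈ 4.2623.
y_gold = 4.2623^0.31 ≈ 1.5674.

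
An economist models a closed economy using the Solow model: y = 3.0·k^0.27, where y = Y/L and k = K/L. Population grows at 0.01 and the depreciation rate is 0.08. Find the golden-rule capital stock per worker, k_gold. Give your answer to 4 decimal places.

n + δ = 0.01 + 0.08 = 0.09.
Maximizing c = f(k) − (n+δ)·k gives f'(k) = n+δ, i.e. 0.27·3.0·k^(0.27−1) = 0.09, so k_gold = (0.27·3.0/0.09)^(1/0.73) ≈ 20.2853.

k_gold ≈ 20.2853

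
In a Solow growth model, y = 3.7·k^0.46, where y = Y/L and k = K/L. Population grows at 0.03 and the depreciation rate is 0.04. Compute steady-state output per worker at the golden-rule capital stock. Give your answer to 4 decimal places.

y_gold ≈ 56.0726

Capital per worker breaks even when investment replaces (n + δ)·k; here n + δ = 0.07.
At the golden rule the marginal product of capital equals n+δ: 0.46·3.7·k^(0.46−1) = 0.07. Solving, k_gold = (0.46·3.7/0.07)^(1/0.54) ≈ 368.4769.
Output: y_gold = 3.7·k_gold^0.46 = 3.7·368.4769^0.46 ≈ 56.0726.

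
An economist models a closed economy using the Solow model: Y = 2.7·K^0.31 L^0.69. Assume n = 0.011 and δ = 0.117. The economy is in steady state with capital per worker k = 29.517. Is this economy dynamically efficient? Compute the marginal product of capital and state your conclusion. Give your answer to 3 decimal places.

Break-even investment rate: n + δ = 0.011 + 0.117 = 0.128.
MPK = 0.31·2.7·k^(0.31−1) = 0.31·2.7·29.517^(-0.69) ≈ 0.0810.
MPK < 0.128, so the economy is dynamically inefficient (over-saving).

dynamically inefficient; MPK ≈ 0.081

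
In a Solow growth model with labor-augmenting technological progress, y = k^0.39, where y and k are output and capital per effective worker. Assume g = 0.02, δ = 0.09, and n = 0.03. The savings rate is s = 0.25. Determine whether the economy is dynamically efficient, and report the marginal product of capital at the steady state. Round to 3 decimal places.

n + g + δ = 0.03 + 0.02 + 0.09 = 0.14.
Steady-state k*: s·k^0.39 = 0.14·k gives k* = (0.25/0.14)^(1/0.61) ≈ 2.5871.
MPK = 0.39·2.5871^(-0.61) ≈ 0.2184.
MPK > n+g+δ = 0.14, so the economy is dynamically efficient (under-saving).

dynamically efficient; MPK ≈ 0.218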